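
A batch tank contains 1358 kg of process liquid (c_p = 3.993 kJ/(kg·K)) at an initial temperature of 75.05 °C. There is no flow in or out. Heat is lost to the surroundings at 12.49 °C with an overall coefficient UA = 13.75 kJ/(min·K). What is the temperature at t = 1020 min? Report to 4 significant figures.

M c_p dT/dt = −UA(T − T_amb).
dT/dt = (T_ss − T)/τ with T_ss = T_amb = 12.4900 °C, τ = M c_p/UA = 1358·3.993/13.75 = 394.363 min.
This is linear first-order; T(t) = T_ss + (T₀ − T_ss) e^(−t/τ).
T(1020) = 12.4900 + (62.5600)·0.0752870 = 17.2000 °C.

17.20 °C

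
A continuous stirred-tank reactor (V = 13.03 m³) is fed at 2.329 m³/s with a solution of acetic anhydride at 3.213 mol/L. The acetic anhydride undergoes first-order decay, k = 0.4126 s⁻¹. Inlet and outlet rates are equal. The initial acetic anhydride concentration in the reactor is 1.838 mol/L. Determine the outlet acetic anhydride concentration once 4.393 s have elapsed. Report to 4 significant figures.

Species balance: V dC/dt = Q C_in − Q C − k V C.
This is linear with rate a = Q/V + k = 0.591341 s⁻¹.
C_ss = Q C_in/(Q + kV) = 0.971175 mol/L; C(t) = C_ss + (C₀ − C_ss) e^(−a t).
C(4.393) = 0.971175 + (0.866825)·e^(−0.591341·4.393) = 0.971175 + (0.866825)·0.0744399 = 1.03570 mol/L.

1.036 mol/L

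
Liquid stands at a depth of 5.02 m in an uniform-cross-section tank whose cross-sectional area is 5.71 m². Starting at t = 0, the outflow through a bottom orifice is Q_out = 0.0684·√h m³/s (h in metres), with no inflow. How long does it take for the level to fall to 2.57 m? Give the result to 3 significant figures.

A dh/dt = −Q_out = −0.0684 √h.
Separate and integrate: 2(√h − √h₀) = −(0.0684/A) t.
t = 2A(√h₀ − √h)/0.0684 = 2·5.71·(√5.02 − √2.57)/0.0684
  = 11.420 × (2.2405 − 1.6031) / 0.0684 = 106.42 s.

106 s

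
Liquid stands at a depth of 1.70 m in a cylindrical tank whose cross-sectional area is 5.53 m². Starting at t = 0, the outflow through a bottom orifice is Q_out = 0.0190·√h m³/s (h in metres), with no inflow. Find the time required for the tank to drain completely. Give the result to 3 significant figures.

A dh/dt = −Q_out = −0.0190 √h.
∫ h^(−1/2) dh = −(0.0190/A) ∫ dt, giving 2√h = 2√h₀ − (0.0190/A) t.
Set h = 0: 2√h₀ = (0.0190/A) t_empty ⇒ t_empty = 2A√h₀/0.0190.
t_empty = 2·5.53·√1.70/0.0190 = 11.060·1.3038/0.0190 = 758.97 s.

759 s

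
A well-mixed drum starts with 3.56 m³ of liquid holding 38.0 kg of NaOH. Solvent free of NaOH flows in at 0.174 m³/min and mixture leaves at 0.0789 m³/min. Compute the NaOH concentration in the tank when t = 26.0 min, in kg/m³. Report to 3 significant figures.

Let m(t) be the amount of NaOH. Volume: V(t) = V₀ + (Q_in − Q_out) t = 3.56 + 0.095100 t; V(26.0) = 6.0326 m³.
Solute balance: dm/dt = 0 − Q_out C = −Q_out m/V(t).
Separate: dm/m = −Q_out dt/V(t) ⇒ ln(m/m₀) = −(Q_out/(Q_in−Q_out)) ln(V/V₀).
m = m₀ (V₀/V)^(Q_out/(Q_in−Q_out)) = 38.0 × (3.56/6.0326)^(0.82965) = 24.533 kg.
C = m/V = 24.533/6.0326 = 4.0667 kg/m³.

4.07 kg/m³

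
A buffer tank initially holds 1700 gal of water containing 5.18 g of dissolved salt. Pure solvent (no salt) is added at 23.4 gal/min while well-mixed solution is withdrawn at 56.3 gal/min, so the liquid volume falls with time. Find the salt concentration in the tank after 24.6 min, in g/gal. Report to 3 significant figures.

0.00192 g/gal

Let m(t) be the amount of salt. Volume: V(t) = V₀ + (Q_in − Q_out) t = 1700 − 32.900 t; V(24.6) = 890.66 gal.
No salt enters, so dm/dt = −Q_out · (m/V).
Separate: dm/m = −Q_out dt/V(t) ⇒ ln(m/m₀) = −(Q_out/(Q_in−Q_out)) ln(V/V₀).
m = m₀ (V₀/V)^(Q_out/(Q_in−Q_out)) = 5.18 × (1700/890.66)^(-1.7112) = 1.7136 g.
C = m/V = 1.7136/890.66 = 0.0019240 g/gal.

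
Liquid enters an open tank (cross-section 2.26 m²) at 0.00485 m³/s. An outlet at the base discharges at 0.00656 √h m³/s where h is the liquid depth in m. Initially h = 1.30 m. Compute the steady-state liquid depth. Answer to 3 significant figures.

0.547 m

A dh/dt = Q_in − 0.00656 √h. Steady state requires inflow = outflow:
Q_in = 0.00656 √h_ss ⇒ √h_ss = 0.00485/0.00656 = 0.73933.
h_ss = 0.73933² = 0.54661 m. (Since h₀ = 1.30 m > h_ss, the level will fall toward this value.)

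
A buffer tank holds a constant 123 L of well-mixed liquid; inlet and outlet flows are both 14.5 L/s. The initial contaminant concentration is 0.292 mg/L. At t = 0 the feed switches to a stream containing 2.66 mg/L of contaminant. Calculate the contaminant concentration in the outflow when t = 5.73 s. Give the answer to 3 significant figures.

Species balance on the tank: V dC/dt = Q(C_in − C).
So dC/dt = (C_in − C)/τ with τ = V/Q = 123/14.5 = 8.4828 s.
This is linear first-order; C(t) = C_in + (C₀ − C_in) e^(−t/τ).
C(5.73) = 2.66 + (0.292 − 2.66)·e^(−5.73/8.4828) = 2.66 + (-2.3680)·0.50891 = 1.4549 mg/L.

1.45 mg/L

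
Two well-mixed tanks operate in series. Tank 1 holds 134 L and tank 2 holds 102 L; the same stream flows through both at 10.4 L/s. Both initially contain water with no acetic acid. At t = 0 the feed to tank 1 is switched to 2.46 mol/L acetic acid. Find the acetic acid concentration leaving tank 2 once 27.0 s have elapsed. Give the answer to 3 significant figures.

Species balance on tank i: dCᵢ/dt = (Cᵢ₋₁ − Cᵢ)/τᵢ with τᵢ = Vᵢ/Q.
τ₁ = 134/10.4 = 12.885 s; τ₂ = 102/10.4 = 9.8077 s.
Tank 1: C₁ = C_in(1 − e^(−t/τ₁)). Tank 2 (τ₁ ≠ τ₂): C₂ = C_in[1 − (τ₁ e^(−t/τ₁) − τ₂ e^(−t/τ₂))/(τ₁ − τ₂)].
At t = 27.0: e^(−t/τ₁) = 0.12301, e^(−t/τ₂) = 0.063740.
C₂ = 2.46·[1 − (12.885·0.12301 − 9.8077·0.063740)/(3.0769)] = 2.46·0.68808 = 1.6927 mol/L.

1.69 mol/L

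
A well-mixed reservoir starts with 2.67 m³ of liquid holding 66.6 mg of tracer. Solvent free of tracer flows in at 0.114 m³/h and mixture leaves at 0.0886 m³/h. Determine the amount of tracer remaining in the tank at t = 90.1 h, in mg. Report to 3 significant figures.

7.69 mg

Total volume: dV/dt = Q_in − Q_out = 0.025400 m³/h, so V(t) = 2.67 + 0.025400 t and V(90.1) = 4.9585 m³.
Species balance (pure solvent in): dm/dt = −Q_out · m/V(t).
dm/m = −Q_out dt/(V₀ + 0.025400 t); integrating gives ln(m/m₀) = −(Q_out/(Q_in−Q_out)) ln(V/V₀).
m = m₀ (V₀/V)^(Q_out/(Q_in−Q_out)) = 66.6 × (2.67/4.9585)^(3.4882) = 7.6860 mg.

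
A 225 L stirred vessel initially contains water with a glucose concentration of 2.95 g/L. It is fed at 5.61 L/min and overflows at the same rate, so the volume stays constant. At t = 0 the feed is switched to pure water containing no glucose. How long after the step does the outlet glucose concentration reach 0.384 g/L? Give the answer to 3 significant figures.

Species balance: V dC/dt = Q(C_in − C) ⇒ τ = V/Q = 40.107 min.
C(t) = C_in + (C₀ − C_in) e^(−t/τ). Set C = 0.384 and solve for t:
e^(−t/τ) = (C − C_in)/(C₀ − C_in) = (0.384 − 0)/(2.95 − 0) = 0.13017
t = −τ ln(…) = 40.107 × 2.0389 = 81.775 min.

81.8 min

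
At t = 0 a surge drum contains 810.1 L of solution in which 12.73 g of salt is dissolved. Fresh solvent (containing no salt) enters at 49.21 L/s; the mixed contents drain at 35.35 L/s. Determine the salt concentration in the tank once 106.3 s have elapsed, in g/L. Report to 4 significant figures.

Let m(t) be the amount of salt. Volume: V(t) = V₀ + (Q_in − Q_out) t = 810.1 + 13.8600 t; V(106.3) = 2283.42 L.
Species balance (pure solvent in): dm/dt = −Q_out · m/V(t).
dm/m = −Q_out dt/(V₀ + 13.8600 t); integrating gives ln(m/m₀) = −(Q_out/(Q_in−Q_out)) ln(V/V₀).
m = m₀ (V₀/V)^(Q_out/(Q_in−Q_out)) = 12.73 × (810.1/2283.42)^(2.55051) = 0.905695 g.
C = m/V = 0.905695/2283.42 = 0.000396640 g/L.

0.0003966 g/L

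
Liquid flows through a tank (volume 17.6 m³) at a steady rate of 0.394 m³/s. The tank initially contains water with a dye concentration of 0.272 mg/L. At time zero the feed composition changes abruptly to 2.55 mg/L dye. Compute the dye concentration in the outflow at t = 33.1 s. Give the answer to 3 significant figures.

Species balance on the tank: V dC/dt = Q(C_in − C).
So dC/dt = (C_in − C)/τ with τ = V/Q = 17.6/0.394 = 44.670 s.
Integrating: C(t) = C_in + (C₀ − C_in) e^(−t/τ).
C(33.1) = 2.55 + (0.272 − 2.55)·e^(−33.1/44.670) = 2.55 + (-2.2780)·0.47664 = 1.4642 mg/L.

1.46 mg/L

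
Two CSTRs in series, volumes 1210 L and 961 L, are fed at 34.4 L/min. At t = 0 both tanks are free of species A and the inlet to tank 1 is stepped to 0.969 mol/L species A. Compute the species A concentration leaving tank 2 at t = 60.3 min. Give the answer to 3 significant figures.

0.553 mol/L

Time constants: τᵢ = Vᵢ/Q for each well-mixed tank.
τ₁ = 1210/34.4 = 35.174 min; τ₂ = 961/34.4 = 27.936 min.
Tank 1: C₁ = C_in(1 − e^(−t/τ₁)). Tank 2 (τ₁ ≠ τ₂): C₂ = C_in[1 − (τ₁ e^(−t/τ₁) − τ₂ e^(−t/τ₂))/(τ₁ − τ₂)].
At t = 60.3: e^(−t/τ₁) = 0.18009, e^(−t/τ₂) = 0.11550.
C₂ = 0.969·[1 − (35.174·0.18009 − 27.936·0.11550)/(7.2384)] = 0.969·0.57063 = 0.55295 mol/L.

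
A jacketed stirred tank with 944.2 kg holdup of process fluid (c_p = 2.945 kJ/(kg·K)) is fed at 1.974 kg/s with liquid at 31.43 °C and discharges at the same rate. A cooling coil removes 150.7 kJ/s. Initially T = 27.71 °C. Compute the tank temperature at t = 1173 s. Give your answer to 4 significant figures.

M c_p dT/dt = ṁ c_p (T_in − T) − Q̇.
τ = M/ṁ = 478.318 s; T_ss = T_in − Q̇/(ṁ c_p) = 31.43 − 150.7/(1.974·2.945) = 5.50727 °C.
T approaches T_ss exponentially: T(t) = T_ss + (T₀ − T_ss) e^(−t/τ).
T(1173) = 5.50727 + (22.2027)·e^(−1173/478.318) = 5.50727 + (22.2027)·0.0860917 = 7.41874 °C.

7.419 °C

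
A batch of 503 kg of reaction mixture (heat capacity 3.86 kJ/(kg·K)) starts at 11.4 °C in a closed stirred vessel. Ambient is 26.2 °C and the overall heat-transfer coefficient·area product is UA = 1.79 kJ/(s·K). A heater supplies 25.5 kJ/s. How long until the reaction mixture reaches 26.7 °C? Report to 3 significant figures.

Unsteady energy balance on the tank contents: M c_p dT/dt = −UA(T − T_amb) + Q̇.
τ = M c_p/UA = 1084.7 s; T_ss = T_amb + Q̇/UA = 26.2 + 25.5/1.79 = 40.446 °C.
T(t) = T_ss + (T₀ − T_ss)e^(−t/τ); set T = 26.7:
t = −τ ln[(T − T_ss)/(T₀ − T_ss)] = −1084.7 · ln(0.47325) = 811.49 s.

811 s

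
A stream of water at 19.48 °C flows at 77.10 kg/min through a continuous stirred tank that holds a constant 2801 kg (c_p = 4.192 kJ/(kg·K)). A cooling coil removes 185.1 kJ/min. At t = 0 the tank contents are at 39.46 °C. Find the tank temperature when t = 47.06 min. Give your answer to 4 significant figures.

24.53 °C

Energy balance: M c_p dT/dt = ṁ c_p (T_in − T) − 185.1.
τ = M/ṁ = 36.3294 min; T_ss = T_in − Q̇/(ṁ c_p) = 19.48 − 185.1/(77.10·4.192) = 18.9073 °C.
This is linear first-order; T(t) = T_ss + (T₀ − T_ss) e^(−t/τ).
T(47.06) = 18.9073 + (20.5527)·e^(−47.06/36.3294) = 18.9073 + (20.5527)·0.273797 = 24.5346 °C.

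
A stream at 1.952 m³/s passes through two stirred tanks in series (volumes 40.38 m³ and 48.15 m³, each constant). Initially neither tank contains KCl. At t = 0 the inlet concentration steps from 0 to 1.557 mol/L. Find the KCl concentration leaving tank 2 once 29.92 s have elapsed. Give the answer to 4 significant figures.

0.5933 mol/L

Species balance on tank i: dCᵢ/dt = (Cᵢ₋₁ − Cᵢ)/τᵢ with τᵢ = Vᵢ/Q.
τ₁ = 40.38/1.952 = 20.6865 s; τ₂ = 48.15/1.952 = 24.6670 s.
Solving the cascade with C₁(0)=C₂(0)=0 gives C₂(t) = C_in[1 − (τ₁ e^(−t/τ₁) − τ₂ e^(−t/τ₂))/(τ₁ − τ₂)].
At t = 29.92: e^(−t/τ₁) = 0.235427, e^(−t/τ₂) = 0.297317.
C₂ = 1.557·[1 − (20.6865·0.235427 − 24.6670·0.297317)/(-3.98053)] = 1.557·0.381044 = 0.593286 mol/L.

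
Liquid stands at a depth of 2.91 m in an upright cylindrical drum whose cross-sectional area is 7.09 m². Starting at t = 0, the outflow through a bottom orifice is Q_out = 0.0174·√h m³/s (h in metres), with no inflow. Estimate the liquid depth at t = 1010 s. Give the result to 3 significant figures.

0.218 m

With no inflow, A dh/dt = −0.0174 √h.
Separate and integrate: 2(√h − √h₀) = −(0.0174/A) t.
√h = √2.91 − 0.0174·1010/(2·7.09) = 1.7059 − 1.2394 = 0.46652.
h = 0.46652² = 0.21764 m.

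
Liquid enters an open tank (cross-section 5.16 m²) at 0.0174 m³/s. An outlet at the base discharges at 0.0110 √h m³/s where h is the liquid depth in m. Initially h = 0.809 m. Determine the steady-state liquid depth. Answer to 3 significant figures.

A dh/dt = Q_in − 0.0110 √h. Steady state requires inflow = outflow:
Q_in = 0.0110 √h_ss ⇒ √h_ss = 0.0174/0.0110 = 1.5818.
h_ss = 1.5818² = 2.5021 m. (Since h₀ = 0.809 m < h_ss, the level will rise toward this value.)

2.50 m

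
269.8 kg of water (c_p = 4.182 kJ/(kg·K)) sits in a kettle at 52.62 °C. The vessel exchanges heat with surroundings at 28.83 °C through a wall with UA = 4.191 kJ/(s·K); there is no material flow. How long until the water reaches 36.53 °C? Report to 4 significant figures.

Lumped-capacitance energy balance: M c_p dT/dt = UA(T_amb − T).
τ = M c_p/UA = 269.221 s; T_ss = T_amb = 28.8300 °C.
T(t) = T_ss + (T₀ − T_ss)e^(−t/τ); set T = 36.53:
t = −τ ln[(T − T_ss)/(T₀ − T_ss)] = −269.221 · ln(0.323665) = 303.693 s.

303.7 s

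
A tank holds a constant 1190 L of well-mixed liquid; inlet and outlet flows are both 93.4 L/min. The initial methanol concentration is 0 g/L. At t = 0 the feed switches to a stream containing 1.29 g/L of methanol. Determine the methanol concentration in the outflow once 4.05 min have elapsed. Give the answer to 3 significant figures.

Mass balance on the solute (V constant): V dC/dt = Q(C_in − C).
So dC/dt = (C_in − C)/τ with τ = V/Q = 1190/93.4 = 12.741 min.
This is linear first-order; C(t) = C_in + (C₀ − C_in) e^(−t/τ).
C(4.05) = 1.29 + (0 − 1.29)·e^(−4.05/12.741) = 1.29 + (-1.2900)·0.72769 = 0.35127 g/L.

0.351 g/L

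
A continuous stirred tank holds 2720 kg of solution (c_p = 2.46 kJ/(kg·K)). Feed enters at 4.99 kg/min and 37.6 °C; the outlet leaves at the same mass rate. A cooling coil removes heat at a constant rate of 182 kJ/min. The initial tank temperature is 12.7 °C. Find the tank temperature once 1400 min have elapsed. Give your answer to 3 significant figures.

22.0 °C

Heat balance on the well-mixed liquid: M c_p dT/dt = ṁ c_p (T_in − T) − 182.
τ = M/ṁ = 545.09 min; T_ss = T_in − Q̇/(ṁ c_p) = 37.6 − 182/(4.99·2.46) = 22.774 °C.
T approaches T_ss exponentially: T(t) = T_ss + (T₀ − T_ss) e^(−t/τ).
T(1400) = 22.774 + (-10.074)·e^(−1400/545.09) = 22.774 + (-10.074)·0.076659 = 22.001 °C.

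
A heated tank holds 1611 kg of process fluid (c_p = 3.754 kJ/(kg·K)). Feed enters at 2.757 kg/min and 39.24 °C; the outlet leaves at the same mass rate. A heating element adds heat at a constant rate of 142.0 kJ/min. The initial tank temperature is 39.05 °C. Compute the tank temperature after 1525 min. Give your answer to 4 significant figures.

51.94 °C

Unsteady energy balance on the tank contents: M c_p dT/dt = ṁ c_p (T_in − T) + 142.0.
τ = M/ṁ = 584.331 min; T_ss = T_in + Q̇/(ṁ c_p) = 39.24 + 142.0/(2.757·3.754) = 52.9601 °C.
Integrating: T(t) = T_ss + (T₀ − T_ss) e^(−t/τ).
T(1525) = 52.9601 + (-13.9101)·e^(−1525/584.331) = 52.9601 + (-13.9101)·0.0735476 = 51.9370 °C.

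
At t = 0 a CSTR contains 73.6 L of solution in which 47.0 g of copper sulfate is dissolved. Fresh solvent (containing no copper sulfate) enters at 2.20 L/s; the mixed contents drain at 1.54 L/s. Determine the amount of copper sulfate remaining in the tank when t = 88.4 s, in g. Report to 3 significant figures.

12.0 g

Total volume: dV/dt = Q_in − Q_out = 0.66000 L/s, so V(t) = 73.6 + 0.66000 t and V(88.4) = 131.94 L.
No copper sulfate enters, so dm/dt = −Q_out · (m/V).
Separate: dm/m = −Q_out dt/V(t) ⇒ ln(m/m₀) = −(Q_out/(Q_in−Q_out)) ln(V/V₀).
m = m₀ (V₀/V)^(Q_out/(Q_in−Q_out)) = 47.0 × (73.6/131.94)^(2.3333) = 12.038 g.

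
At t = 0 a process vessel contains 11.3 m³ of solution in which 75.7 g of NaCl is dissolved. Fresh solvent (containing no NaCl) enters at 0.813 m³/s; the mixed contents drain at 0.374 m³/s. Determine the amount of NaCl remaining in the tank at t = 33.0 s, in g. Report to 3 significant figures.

37.5 g

Total volume: dV/dt = Q_in − Q_out = 0.43900 m³/s, so V(t) = 11.3 + 0.43900 t and V(33.0) = 25.787 m³.
Solute balance: dm/dt = 0 − Q_out C = −Q_out m/V(t).
Separate: dm/m = −Q_out dt/V(t) ⇒ ln(m/m₀) = −(Q_out/(Q_in−Q_out)) ln(V/V₀).
m = m₀ (V₀/V)^(Q_out/(Q_in−Q_out)) = 75.7 × (11.3/25.787)^(0.85194) = 37.482 g.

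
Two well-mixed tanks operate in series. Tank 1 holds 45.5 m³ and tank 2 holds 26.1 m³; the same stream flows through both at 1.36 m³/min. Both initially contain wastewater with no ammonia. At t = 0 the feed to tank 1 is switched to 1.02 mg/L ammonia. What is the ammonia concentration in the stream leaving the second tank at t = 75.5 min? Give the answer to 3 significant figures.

0.796 mg/L

Each tank obeys Vᵢ dCᵢ/dt = Q(Cᵢ₋₁ − Cᵢ), so τᵢ = Vᵢ/Q.
τ₁ = 45.5/1.36 = 33.456 min; τ₂ = 26.1/1.36 = 19.191 min.
Tank 1: C₁ = C_in(1 − e^(−t/τ₁)). Tank 2 (τ₁ ≠ τ₂): C₂ = C_in[1 − (τ₁ e^(−t/τ₁) − τ₂ e^(−t/τ₂))/(τ₁ − τ₂)].
At t = 75.5: e^(−t/τ₁) = 0.10470, e^(−t/τ₂) = 0.019563.
C₂ = 1.02·[1 − (33.456·0.10470 − 19.191·0.019563)/(14.265)] = 1.02·0.78077 = 0.79639 mg/L.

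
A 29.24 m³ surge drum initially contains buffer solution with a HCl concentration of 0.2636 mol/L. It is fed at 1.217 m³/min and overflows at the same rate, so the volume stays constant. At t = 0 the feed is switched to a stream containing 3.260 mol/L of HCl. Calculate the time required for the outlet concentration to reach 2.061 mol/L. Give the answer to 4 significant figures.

Transient balance on the dissolved component: V dC/dt = Q(C_in − C), so τ = V/Q = 24.0263 min.
C(t) = C_in + (C₀ − C_in) e^(−t/τ). Set C = 2.061 and solve for t:
e^(−t/τ) = (C − C_in)/(C₀ − C_in) = (2.061 − 3.260)/(0.2636 − 3.260) = 0.400147
t = −τ ln(…) = 24.0263 × 0.915924 = 22.0063 min.

22.01 min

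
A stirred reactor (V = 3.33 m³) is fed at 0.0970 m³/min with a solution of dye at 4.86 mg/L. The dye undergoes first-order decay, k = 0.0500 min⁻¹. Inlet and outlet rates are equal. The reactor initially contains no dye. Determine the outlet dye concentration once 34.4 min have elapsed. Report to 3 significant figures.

1.67 mg/L

Accumulation = in − out − consumed: V dC/dt = Q C_in − Q C − k V C.
This is linear with rate a = Q/V + k = 0.079129 min⁻¹.
C_ss = Q C_in/(Q + kV) = 1.7891 mg/L; C(t) = C_ss + (C₀ − C_ss) e^(−a t).
C(34.4) = 1.7891 + (-1.7891)·e^(−0.079129·34.4) = 1.7891 + (-1.7891)·0.065740 = 1.6715 mg/L.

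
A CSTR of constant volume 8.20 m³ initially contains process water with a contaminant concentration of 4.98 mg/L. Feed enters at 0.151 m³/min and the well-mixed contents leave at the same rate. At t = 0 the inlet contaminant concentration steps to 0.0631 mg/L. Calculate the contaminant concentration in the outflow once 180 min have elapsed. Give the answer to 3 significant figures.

0.242 mg/L

Species balance on the tank: V dC/dt = Q(C_in − C).
So dC/dt = (C_in − C)/τ with τ = V/Q = 8.20/0.151 = 54.305 min.
Integrating: C(t) = C_in + (C₀ − C_in) e^(−t/τ).
C(180) = 0.0631 + (4.98 − 0.0631)·e^(−180/54.305) = 0.0631 + (4.9169)·0.036347 = 0.24182 mg/L.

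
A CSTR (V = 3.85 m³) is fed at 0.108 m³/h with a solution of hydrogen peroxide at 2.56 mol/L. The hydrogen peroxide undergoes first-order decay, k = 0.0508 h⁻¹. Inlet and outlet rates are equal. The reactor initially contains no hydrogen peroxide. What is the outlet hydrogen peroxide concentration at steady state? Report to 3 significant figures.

Accumulation = in − out − consumed: V dC/dt = Q C_in − Q C − k V C.
Steady state (dC/dt = 0): C_ss = Q C_in/(Q + kV) = C_in/(1 + kV/Q).
C_ss = 0.108·2.56/(0.108 + 0.0508·3.85) = 0.27648/0.30358 = 0.91073 mol/L.

0.911 mol/L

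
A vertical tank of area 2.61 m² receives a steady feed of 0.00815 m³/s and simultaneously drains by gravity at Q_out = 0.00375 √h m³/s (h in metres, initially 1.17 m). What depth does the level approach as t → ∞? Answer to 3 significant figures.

4.72 m

Level balance: A dh/dt = 0.00815 − 0.00375 √h. Setting dh/dt = 0:
Q_in = 0.00375 √h_ss ⇒ √h_ss = 0.00815/0.00375 = 2.1733.
h_ss = 2.1733² = 4.7234 m. (Since h₀ = 1.17 m < h_ss, the level will rise toward this value.)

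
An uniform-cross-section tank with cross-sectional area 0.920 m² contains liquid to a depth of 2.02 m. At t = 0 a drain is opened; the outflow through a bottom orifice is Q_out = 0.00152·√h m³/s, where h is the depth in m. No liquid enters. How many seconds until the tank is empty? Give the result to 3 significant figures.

1720 s

A dh/dt = −Q_out = −0.00152 √h.
This is separable: 2 d(√h)/dt = −0.00152/A, so √h = √h₀ − (0.00152/(2A)) t.
Set h = 0: 2√h₀ = (0.00152/A) t_empty ⇒ t_empty = 2A√h₀/0.00152.
t_empty = 2·0.920·√2.02/0.00152 = 1.8400·1.4213/0.00152 = 1720.5 s.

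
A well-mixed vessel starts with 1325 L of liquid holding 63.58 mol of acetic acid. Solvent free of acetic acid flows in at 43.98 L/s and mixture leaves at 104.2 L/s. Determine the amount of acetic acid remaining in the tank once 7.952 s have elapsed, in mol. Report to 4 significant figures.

29.26 mol

Total volume: dV/dt = Q_in − Q_out = -60.2200 L/s, so V(t) = 1325 − 60.2200 t and V(7.952) = 846.131 L.
Solute balance: dm/dt = 0 − Q_out C = −Q_out m/V(t).
Separate: dm/m = −Q_out dt/V(t) ⇒ ln(m/m₀) = −(Q_out/(Q_in−Q_out)) ln(V/V₀).
m = m₀ (V₀/V)^(Q_out/(Q_in−Q_out)) = 63.58 × (1325/846.131)^(-1.73032) = 29.2611 mol.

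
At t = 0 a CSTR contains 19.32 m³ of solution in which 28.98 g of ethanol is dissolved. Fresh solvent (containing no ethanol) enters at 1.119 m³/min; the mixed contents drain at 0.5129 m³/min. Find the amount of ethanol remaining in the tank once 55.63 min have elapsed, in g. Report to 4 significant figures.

Total volume: dV/dt = Q_in − Q_out = 0.606100 m³/min, so V(t) = 19.32 + 0.606100 t and V(55.63) = 53.0373 m³.
Species balance (pure solvent in): dm/dt = −Q_out · m/V(t).
Separate: dm/m = −Q_out dt/V(t) ⇒ ln(m/m₀) = −(Q_out/(Q_in−Q_out)) ln(V/V₀).
m = m₀ (V₀/V)^(Q_out/(Q_in−Q_out)) = 28.98 × (19.32/53.0373)^(0.846230) = 12.3300 g.

12.33 g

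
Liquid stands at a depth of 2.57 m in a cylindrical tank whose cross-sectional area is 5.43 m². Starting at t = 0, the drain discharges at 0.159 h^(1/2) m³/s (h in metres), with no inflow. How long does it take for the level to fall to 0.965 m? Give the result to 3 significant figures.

Unsteady balance on liquid volume: A dh/dt = −0.159 √h.
∫ h^(−1/2) dh = −(0.159/A) ∫ dt, giving 2√h = 2√h₀ − (0.159/A) t.
t = 2A(√h₀ − √h)/0.159 = 2·5.43·(√2.57 − √0.965)/0.159
  = 10.860 × (1.6031 − 0.98234) / 0.159 = 42.400 s.

42.4 s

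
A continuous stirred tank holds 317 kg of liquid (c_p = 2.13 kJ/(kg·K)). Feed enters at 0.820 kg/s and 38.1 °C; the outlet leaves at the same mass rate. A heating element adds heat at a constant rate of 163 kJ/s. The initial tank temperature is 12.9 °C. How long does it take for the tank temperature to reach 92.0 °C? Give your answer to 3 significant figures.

426 s

Unsteady energy balance on the tank contents: M c_p dT/dt = ṁ c_p (T_in − T) + 163.
τ = M/ṁ = 386.59 s; T_ss = T_in + Q̇/(ṁ c_p) = 131.42 °C.
T(t) = T_ss + (T₀ − T_ss) e^(−t/τ). Set T = 92.0:
e^(−t/τ) = (92.0 − 131.42)/(12.9 − 131.42) = 0.33263
t = −386.59 · ln(0.33263) = 425.53 s.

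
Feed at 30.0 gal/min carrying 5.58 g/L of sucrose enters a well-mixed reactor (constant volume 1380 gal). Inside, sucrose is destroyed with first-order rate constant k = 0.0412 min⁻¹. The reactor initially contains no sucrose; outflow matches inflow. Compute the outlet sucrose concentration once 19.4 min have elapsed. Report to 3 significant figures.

V dC/dt = Q(C_in − C) − k V C.
This is linear with rate a = Q/V + k = 0.062939 min⁻¹.
C_ss = Q C_in/(Q + kV) = 1.9273 g/L; C(t) = C_ss + (C₀ − C_ss) e^(−a t).
C(19.4) = 1.9273 + (-1.9273)·e^(−0.062939·19.4) = 1.9273 + (-1.9273)·0.29493 = 1.3589 g/L.

1.36 g/L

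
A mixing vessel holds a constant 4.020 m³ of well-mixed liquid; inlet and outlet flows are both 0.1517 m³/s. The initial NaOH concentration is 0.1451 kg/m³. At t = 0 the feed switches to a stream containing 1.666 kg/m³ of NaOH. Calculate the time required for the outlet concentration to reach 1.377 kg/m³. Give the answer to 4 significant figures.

Accumulation = in − out for the solute gives V dC/dt = Q(C_in − C), so τ = V/Q = 26.4997 s.
C(t) = C_in + (C₀ − C_in) e^(−t/τ). Set C = 1.377 and solve for t:
e^(−t/τ) = (C − C_in)/(C₀ − C_in) = (1.377 − 1.666)/(0.1451 − 1.666) = 0.190019
t = −τ ln(…) = 26.4997 × 1.66063 = 44.0062 s.

44.01 s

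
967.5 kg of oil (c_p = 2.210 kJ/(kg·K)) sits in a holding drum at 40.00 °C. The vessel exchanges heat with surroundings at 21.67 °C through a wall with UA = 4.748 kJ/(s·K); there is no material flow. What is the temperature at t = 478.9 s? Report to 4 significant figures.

28.00 °C

Lumped-capacitance energy balance: M c_p dT/dt = UA(T_amb − T).
dT/dt = (T_ss − T)/τ with T_ss = T_amb = 21.6700 °C, τ = M c_p/UA = 967.5·2.210/4.748 = 450.332 s.
This is linear first-order; T(t) = T_ss + (T₀ − T_ss) e^(−t/τ).
T(478.9) = 21.6700 + (18.3300)·0.345267 = 27.9987 °C.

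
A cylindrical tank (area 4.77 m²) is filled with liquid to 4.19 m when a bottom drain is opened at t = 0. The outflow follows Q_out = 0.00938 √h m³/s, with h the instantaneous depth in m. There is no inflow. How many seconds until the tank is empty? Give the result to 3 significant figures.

2080 s

With no inflow, A dh/dt = −0.00938 √h.
∫ h^(−1/2) dh = −(0.00938/A) ∫ dt, giving 2√h = 2√h₀ − (0.00938/A) t.
Set h = 0: 2√h₀ = (0.00938/A) t_empty ⇒ t_empty = 2A√h₀/0.00938.
t_empty = 2·4.77·√4.19/0.00938 = 9.5400·2.0469/0.00938 = 2081.9 s.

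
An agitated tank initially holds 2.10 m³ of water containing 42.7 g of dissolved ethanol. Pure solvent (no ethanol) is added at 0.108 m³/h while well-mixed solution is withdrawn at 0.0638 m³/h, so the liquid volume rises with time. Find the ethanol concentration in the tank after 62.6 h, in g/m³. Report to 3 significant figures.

2.61 g/m³

Let m(t) be the amount of ethanol. Volume: V(t) = V₀ + (Q_in − Q_out) t = 2.10 + 0.044200 t; V(62.6) = 4.8669 m³.
Solute balance: dm/dt = 0 − Q_out C = −Q_out m/V(t).
Separate: dm/m = −Q_out dt/V(t) ⇒ ln(m/m₀) = −(Q_out/(Q_in−Q_out)) ln(V/V₀).
m = m₀ (V₀/V)^(Q_out/(Q_in−Q_out)) = 42.7 × (2.10/4.8669)^(1.4434) = 12.692 g.
C = m/V = 12.692/4.8669 = 2.6078 g/m³.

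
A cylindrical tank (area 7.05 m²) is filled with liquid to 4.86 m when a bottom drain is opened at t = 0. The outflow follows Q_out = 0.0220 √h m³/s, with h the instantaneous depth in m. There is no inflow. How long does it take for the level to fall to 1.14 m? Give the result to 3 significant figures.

A dh/dt = −Q_out = −0.0220 √h.
Separate and integrate: 2(√h − √h₀) = −(0.0220/A) t.
t = 2A(√h₀ − √h)/0.0220 = 2·7.05·(√4.86 − √1.14)/0.0220
  = 14.100 × (2.2045 − 1.0677) / 0.0220 = 728.61 s.

729 s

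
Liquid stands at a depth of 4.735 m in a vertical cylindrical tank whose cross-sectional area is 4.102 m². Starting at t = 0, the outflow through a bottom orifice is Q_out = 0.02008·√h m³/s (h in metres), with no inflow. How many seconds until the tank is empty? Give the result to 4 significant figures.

With no inflow, A dh/dt = −0.02008 √h.
This is separable: 2 d(√h)/dt = −0.02008/A, so √h = √h₀ − (0.02008/(2A)) t.
Tank is empty when √h = 0: t_empty = 2A√h₀/0.02008.
t_empty = 2·4.102·√4.735/0.02008 = 8.20400·2.17601/0.02008 = 889.041 s.

889.0 s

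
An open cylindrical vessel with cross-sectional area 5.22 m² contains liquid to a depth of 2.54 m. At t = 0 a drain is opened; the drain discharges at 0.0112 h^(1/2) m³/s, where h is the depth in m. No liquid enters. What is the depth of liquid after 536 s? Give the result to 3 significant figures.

1.04 m

With no inflow, A dh/dt = −0.0112 √h.
This is separable: 2 d(√h)/dt = −0.0112/A, so √h = √h₀ − (0.0112/(2A)) t.
√h = √2.54 − 0.0112·536/(2·5.22) = 1.5937 − 0.57502 = 1.0187.
h = 1.0187² = 1.0378 m.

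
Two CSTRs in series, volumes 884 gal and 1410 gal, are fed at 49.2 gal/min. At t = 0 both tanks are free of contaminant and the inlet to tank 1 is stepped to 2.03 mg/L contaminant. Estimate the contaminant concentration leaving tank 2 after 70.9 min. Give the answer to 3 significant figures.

1.64 mg/L

Each tank obeys Vᵢ dCᵢ/dt = Q(Cᵢ₋₁ − Cᵢ), so τᵢ = Vᵢ/Q.
τ₁ = 884/49.2 = 17.967 min; τ₂ = 1410/49.2 = 28.659 min.
Solving the cascade with C₁(0)=C₂(0)=0 gives C₂(t) = C_in[1 − (τ₁ e^(−t/τ₁) − τ₂ e^(−t/τ₂))/(τ₁ − τ₂)].
At t = 70.9: e^(−t/τ₁) = 0.019332, e^(−t/τ₂) = 0.084251.
C₂ = 2.03·[1 − (17.967·0.019332 − 28.659·0.084251)/(-10.691)] = 2.03·0.80665 = 1.6375 mg/L.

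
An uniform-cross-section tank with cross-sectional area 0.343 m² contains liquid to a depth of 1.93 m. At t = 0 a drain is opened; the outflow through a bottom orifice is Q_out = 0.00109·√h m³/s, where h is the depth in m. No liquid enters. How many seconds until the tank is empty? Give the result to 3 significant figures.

With no inflow, A dh/dt = −0.00109 √h.
∫ h^(−1/2) dh = −(0.00109/A) ∫ dt, giving 2√h = 2√h₀ − (0.00109/A) t.
Tank is empty when √h = 0: t_empty = 2A√h₀/0.00109.
t_empty = 2·0.343·√1.93/0.00109 = 0.68600·1.3892/0.00109 = 874.33 s.

874 s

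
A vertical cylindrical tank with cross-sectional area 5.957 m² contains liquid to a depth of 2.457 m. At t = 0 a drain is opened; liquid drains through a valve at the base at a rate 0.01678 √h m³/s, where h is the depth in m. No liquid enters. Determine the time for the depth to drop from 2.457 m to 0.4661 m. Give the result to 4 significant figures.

628.2 s

Accumulation of liquid (constant cross-section A): A dh/dt = −0.01678 √h.
This is separable: 2 d(√h)/dt = −0.01678/A, so √h = √h₀ − (0.01678/(2A)) t.
t = 2A(√h₀ − √h)/0.01678 = 2·5.957·(√2.457 − √0.4661)/0.01678
  = 11.9140 × (1.56748 − 0.682715) / 0.01678 = 628.195 s.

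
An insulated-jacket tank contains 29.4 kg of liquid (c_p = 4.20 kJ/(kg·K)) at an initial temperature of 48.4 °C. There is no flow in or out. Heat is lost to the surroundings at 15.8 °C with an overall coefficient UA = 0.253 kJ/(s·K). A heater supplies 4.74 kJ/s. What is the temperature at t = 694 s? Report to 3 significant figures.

M c_p dT/dt = −UA(T − T_amb) + Q̇.
dT/dt = (T_ss − T)/τ with T_ss = T_amb + Q̇/UA = 15.8 + 4.74/0.253 = 34.535 °C, τ = M c_p/UA = 29.4·4.20/0.253 = 488.06 s.
T approaches T_ss exponentially: T(t) = T_ss + (T₀ − T_ss) e^(−t/τ).
T(694) = 34.535 + (13.865)·0.24124 = 37.880 °C.

37.9 °C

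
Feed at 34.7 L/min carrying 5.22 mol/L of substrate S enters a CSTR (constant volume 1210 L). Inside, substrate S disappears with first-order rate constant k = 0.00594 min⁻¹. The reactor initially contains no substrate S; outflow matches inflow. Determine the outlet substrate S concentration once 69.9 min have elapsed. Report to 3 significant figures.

Species balance: V dC/dt = Q C_in − Q C − k V C.
dC/dt = (Q/V) C_in − (Q/V + k) C; effective rate a = Q/V + k = 0.028678 + 0.00594 = 0.034618 min⁻¹.
C_ss = Q C_in/(Q + kV) = 4.3243 mol/L; C(t) = C_ss + (C₀ − C_ss) e^(−a t).
C(69.9) = 4.3243 + (-4.3243)·e^(−0.034618·69.9) = 4.3243 + (-4.3243)·0.088942 = 3.9397 mol/L.

3.94 mol/L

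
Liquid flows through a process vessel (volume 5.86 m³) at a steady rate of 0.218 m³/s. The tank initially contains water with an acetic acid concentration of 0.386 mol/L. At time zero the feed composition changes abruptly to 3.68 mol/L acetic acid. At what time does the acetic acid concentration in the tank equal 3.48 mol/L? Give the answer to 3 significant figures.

Species balance on the tank: V dC/dt = Q(C_in − C), so τ = V/Q = 26.881 s.
C(t) = C_in + (C₀ − C_in) e^(−t/τ). Set C = 3.48 and solve for t:
e^(−t/τ) = (C − C_in)/(C₀ − C_in) = (3.48 − 3.68)/(0.386 − 3.68) = 0.060716
t = −τ ln(…) = 26.881 × 2.8015 = 75.307 s.

75.3 s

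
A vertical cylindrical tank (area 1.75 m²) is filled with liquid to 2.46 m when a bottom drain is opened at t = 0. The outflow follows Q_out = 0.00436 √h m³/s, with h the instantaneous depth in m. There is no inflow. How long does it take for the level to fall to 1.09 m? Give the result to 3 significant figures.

A dh/dt = −Q_out = −0.00436 √h.
Separate and integrate: 2(√h − √h₀) = −(0.00436/A) t.
t = 2A(√h₀ − √h)/0.00436 = 2·1.75·(√2.46 − √1.09)/0.00436
  = 3.5000 × (1.5684 − 1.0440) / 0.00436 = 420.97 s.

421 s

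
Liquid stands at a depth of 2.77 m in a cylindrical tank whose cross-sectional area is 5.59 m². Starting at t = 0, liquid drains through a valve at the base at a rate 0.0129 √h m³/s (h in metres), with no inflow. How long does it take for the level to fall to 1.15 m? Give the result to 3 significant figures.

A dh/dt = −Q_out = −0.0129 √h.
Separate and integrate: 2(√h − √h₀) = −(0.0129/A) t.
t = 2A(√h₀ − √h)/0.0129 = 2·5.59·(√2.77 − √1.15)/0.0129
  = 11.180 × (1.6643 − 1.0724) / 0.0129 = 513.02 s.

513 s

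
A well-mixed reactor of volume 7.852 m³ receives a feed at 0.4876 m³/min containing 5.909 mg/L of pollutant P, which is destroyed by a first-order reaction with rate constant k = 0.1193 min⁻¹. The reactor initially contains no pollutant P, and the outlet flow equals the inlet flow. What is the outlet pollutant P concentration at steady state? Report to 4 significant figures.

Accumulation = in − out − consumed: V dC/dt = Q C_in − Q C − k V C.
At steady state: 0 = Q C_in − (Q + kV) C_ss, so C_ss = Q C_in/(Q + kV).
C_ss = 0.4876·5.909/(0.4876 + 0.1193·7.852) = 2.88123/1.42434 = 2.02285 mg/L.

2.023 mg/L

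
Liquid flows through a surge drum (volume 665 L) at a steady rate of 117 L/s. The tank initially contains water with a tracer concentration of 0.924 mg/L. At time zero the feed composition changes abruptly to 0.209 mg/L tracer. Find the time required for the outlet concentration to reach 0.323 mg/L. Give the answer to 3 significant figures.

10.4 s

Species balance: V dC/dt = Q(C_in − C) ⇒ τ = V/Q = 5.6838 s.
C(t) = C_in + (C₀ − C_in) e^(−t/τ). Set C = 0.323 and solve for t:
e^(−t/τ) = (C − C_in)/(C₀ − C_in) = (0.323 − 0.209)/(0.924 − 0.209) = 0.15944
t = −τ ln(…) = 5.6838 × 1.8361 = 10.436 s.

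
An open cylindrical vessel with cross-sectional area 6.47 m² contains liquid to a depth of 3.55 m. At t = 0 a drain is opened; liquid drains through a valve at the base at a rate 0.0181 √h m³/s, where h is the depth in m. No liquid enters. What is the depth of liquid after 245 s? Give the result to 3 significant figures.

Unsteady balance on liquid volume: A dh/dt = −0.0181 √h.
Separate and integrate: 2(√h − √h₀) = −(0.0181/A) t.
√h = √3.55 − 0.0181·245/(2·6.47) = 1.8841 − 0.34270 = 1.5414.
h = 1.5414² = 2.3761 m.

2.38 m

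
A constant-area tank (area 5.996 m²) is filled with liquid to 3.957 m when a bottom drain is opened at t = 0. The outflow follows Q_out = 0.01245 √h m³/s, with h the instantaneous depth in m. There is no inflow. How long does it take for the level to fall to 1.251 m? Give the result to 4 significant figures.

A dh/dt = −Q_out = −0.01245 √h.
∫ h^(−1/2) dh = −(0.01245/A) ∫ dt, giving 2√h = 2√h₀ − (0.01245/A) t.
t = 2A(√h₀ − √h)/0.01245 = 2·5.996·(√3.957 − √1.251)/0.01245
  = 11.9920 × (1.98922 − 1.11848) / 0.01245 = 838.708 s.

838.7 s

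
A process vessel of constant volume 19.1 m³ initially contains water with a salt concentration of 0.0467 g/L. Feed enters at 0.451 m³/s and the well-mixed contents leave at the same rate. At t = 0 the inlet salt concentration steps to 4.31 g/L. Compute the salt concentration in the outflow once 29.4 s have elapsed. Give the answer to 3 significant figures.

Species balance on the tank: V dC/dt = Q(C_in − C).
So dC/dt = (C_in − C)/τ with τ = V/Q = 19.1/0.451 = 42.350 s.
Integrating: C(t) = C_in + (C₀ − C_in) e^(−t/τ).
C(29.4) = 4.31 + (0.0467 − 4.31)·e^(−29.4/42.350) = 4.31 + (-4.2633)·0.49947 = 2.1806 g/L.

2.18 g/L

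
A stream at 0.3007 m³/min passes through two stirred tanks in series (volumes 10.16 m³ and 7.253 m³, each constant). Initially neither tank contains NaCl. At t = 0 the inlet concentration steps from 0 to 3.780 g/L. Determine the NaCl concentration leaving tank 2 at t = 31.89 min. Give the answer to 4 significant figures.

1.153 g/L

Time constants: τᵢ = Vᵢ/Q for each well-mixed tank.
τ₁ = 10.16/0.3007 = 33.7878 min; τ₂ = 7.253/0.3007 = 24.1204 min.
Tank 1: C₁ = C_in(1 − e^(−t/τ₁)). Tank 2 (τ₁ ≠ τ₂): C₂ = C_in[1 − (τ₁ e^(−t/τ₁) − τ₂ e^(−t/τ₂))/(τ₁ − τ₂)].
At t = 31.89: e^(−t/τ₁) = 0.389134, e^(−t/τ₂) = 0.266570.
C₂ = 3.780·[1 − (33.7878·0.389134 − 24.1204·0.266570)/(9.66744)] = 3.780·0.305067 = 1.15315 g/L.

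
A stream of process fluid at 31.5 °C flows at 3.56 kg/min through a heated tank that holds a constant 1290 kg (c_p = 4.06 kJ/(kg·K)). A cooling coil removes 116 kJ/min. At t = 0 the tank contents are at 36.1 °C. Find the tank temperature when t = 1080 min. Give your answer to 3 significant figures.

24.1 °C

M c_p dT/dt = ṁ c_p (T_in − T) − Q̇.
τ = M/ṁ = 362.36 min; T_ss = T_in − Q̇/(ṁ c_p) = 31.5 − 116/(3.56·4.06) = 23.474 °C.
Integrating: T(t) = T_ss + (T₀ − T_ss) e^(−t/τ).
T(1080) = 23.474 + (12.626)·e^(−1080/362.36) = 23.474 + (12.626)·0.050769 = 24.115 °C.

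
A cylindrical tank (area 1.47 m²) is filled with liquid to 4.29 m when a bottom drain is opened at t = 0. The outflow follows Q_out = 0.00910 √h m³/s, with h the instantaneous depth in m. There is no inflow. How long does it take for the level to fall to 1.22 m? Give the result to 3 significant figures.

Accumulation of liquid (constant cross-section A): A dh/dt = −0.00910 √h.
This is separable: 2 d(√h)/dt = −0.00910/A, so √h = √h₀ − (0.00910/(2A)) t.
t = 2A(√h₀ − √h)/0.00910 = 2·1.47·(√4.29 − √1.22)/0.00910
  = 2.9400 × (2.0712 − 1.1045) / 0.00910 = 312.32 s.

312 s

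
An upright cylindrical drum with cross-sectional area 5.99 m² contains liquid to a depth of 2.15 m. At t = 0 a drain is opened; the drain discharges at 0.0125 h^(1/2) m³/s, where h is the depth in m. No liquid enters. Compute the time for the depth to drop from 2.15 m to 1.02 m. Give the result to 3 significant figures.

A dh/dt = −Q_out = −0.0125 √h.
This is separable: 2 d(√h)/dt = −0.0125/A, so √h = √h₀ − (0.0125/(2A)) t.
t = 2A(√h₀ − √h)/0.0125 = 2·5.99·(√2.15 − √1.02)/0.0125
  = 11.980 × (1.4663 − 1.0100) / 0.0125 = 437.35 s.

437 s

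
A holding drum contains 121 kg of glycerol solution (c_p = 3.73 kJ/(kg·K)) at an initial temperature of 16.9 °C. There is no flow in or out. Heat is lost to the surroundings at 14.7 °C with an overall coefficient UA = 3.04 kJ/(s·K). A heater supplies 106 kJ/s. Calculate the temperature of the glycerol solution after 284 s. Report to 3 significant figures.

M c_p dT/dt = −UA(T − T_amb) + Q̇.
dT/dt = (T_ss − T)/τ with T_ss = T_amb + Q̇/UA = 14.7 + 106/3.04 = 49.568 °C, τ = M c_p/UA = 121·3.73/3.04 = 148.46 s.
Solution: T(t) = T_ss + (T₀ − T_ss) e^(−t/τ).
T(284) = 49.568 + (-32.668)·0.14765 = 44.745 °C.

44.7 °C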